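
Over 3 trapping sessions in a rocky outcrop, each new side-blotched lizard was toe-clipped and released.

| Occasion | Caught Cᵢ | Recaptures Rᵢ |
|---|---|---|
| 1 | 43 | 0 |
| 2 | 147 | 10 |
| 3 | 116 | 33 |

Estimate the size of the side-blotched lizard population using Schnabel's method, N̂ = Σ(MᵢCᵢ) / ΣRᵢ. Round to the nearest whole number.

Marked at large before each occasion: Mᵢ = Σⱼ<ᵢ (Cⱼ − Rⱼ) → M1=0, M2=43, M3=180
Σ MᵢCᵢ = 0·43 + 43·147 + 180·116 = 0 + 6321 + 20880 = 27201
Σ Rᵢ = 0 + 10 + 33 = 43
N̂ = 27201 / 43 ≈ 632.6 → 633

N ≈ 633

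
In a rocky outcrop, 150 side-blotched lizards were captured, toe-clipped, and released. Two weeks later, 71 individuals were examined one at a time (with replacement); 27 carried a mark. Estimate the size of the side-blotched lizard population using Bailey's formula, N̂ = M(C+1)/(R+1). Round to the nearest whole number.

N̂ = 150·(71+1)/(27+1) = 150·72/28 = 10800/28 ≈ 385.7 → 386

N ≈ 386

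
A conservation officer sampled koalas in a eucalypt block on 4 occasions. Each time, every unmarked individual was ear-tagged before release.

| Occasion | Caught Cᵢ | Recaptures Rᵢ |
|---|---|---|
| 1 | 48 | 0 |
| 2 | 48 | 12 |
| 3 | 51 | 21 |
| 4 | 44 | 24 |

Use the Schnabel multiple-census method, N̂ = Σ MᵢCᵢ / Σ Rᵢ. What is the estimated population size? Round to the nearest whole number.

Marked at large before each occasion: Mᵢ = Σⱼ<ᵢ (Cⱼ − Rⱼ) → M1=0, M2=48, M3=84, M4=114
Σ MᵢCᵢ = 0·48 + 48·48 + 84·51 + 114·44 = 0 + 2304 + 4284 + 5016 = 11604
Σ Rᵢ = 0 + 12 + 21 + 24 = 57
N̂ = 11604 / 57 ≈ 203.6 → 204

N ≈ 204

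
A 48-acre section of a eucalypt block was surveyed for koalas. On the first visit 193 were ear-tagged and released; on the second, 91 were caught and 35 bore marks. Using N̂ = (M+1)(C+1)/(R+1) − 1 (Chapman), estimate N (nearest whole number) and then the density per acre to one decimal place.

N̂ = 194·92/36 − 1 = 17848/36 − 1 ≈ 494.8 → 495
Density = N̂ / area = 495 / 48 ≈ 10.31 → 10.3 per acre

density ≈ 10.3 koalas per acre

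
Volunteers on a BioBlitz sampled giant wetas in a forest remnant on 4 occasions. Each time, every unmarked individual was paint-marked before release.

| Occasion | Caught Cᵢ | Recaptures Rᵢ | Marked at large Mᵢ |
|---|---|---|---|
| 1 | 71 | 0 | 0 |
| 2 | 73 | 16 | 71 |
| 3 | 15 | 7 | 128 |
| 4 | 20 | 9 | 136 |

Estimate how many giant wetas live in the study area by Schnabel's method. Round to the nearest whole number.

N ≈ 307

Σ MᵢCᵢ = 0·71 + 71·73 + 128·15 + 136·20 = 0 + 5183 + 1920 + 2720 = 9823
Σ Rᵢ = 0 + 16 + 7 + 9 = 32
N̂ = 9823 / 32 ≈ 307.0 → 307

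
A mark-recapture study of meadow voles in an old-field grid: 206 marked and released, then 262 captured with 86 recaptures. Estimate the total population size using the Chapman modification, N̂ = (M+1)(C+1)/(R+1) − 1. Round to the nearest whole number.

N̂ = (206+1)(262+1)/(86+1) − 1 = 207·263/87 − 1
= 54441/87 − 1 ≈ 625.8 − 1 ≈ 624.8 → 625

N ≈ 625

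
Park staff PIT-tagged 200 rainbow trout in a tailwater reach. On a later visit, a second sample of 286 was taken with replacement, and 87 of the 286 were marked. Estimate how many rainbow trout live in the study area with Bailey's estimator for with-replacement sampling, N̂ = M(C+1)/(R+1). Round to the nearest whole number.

N ≈ 652

N̂ = 200·(286+1)/(87+1) = 200·287/88 = 57400/88 ≈ 652.3 → 652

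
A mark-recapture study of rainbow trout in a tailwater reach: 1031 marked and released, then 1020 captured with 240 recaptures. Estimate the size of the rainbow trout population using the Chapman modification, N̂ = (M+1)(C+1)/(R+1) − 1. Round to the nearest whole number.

N ≈ 4371

N̂ = (1031+1)(1020+1)/(240+1) − 1 = 1032·1021/241 − 1
= 1053672/241 − 1 ≈ 4372.1 − 1 ≈ 4371.1 → 4371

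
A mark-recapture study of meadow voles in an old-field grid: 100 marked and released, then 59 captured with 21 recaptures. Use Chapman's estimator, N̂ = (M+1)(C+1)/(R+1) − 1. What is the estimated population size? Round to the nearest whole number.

N̂ = (100+1)(59+1)/(21+1) − 1 = 101·60/22 − 1
= 6060/22 − 1 ≈ 275.45 − 1 ≈ 274.45 → 274

N ≈ 274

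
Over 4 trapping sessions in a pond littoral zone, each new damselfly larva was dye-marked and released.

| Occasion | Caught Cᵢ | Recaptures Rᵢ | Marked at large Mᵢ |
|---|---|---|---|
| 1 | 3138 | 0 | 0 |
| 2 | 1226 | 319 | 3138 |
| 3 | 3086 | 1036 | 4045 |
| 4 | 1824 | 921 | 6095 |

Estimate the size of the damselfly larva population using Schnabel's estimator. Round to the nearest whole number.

N ≈ 12,059

Σ MᵢCᵢ = 0·3138 + 3138·1226 + 4045·3086 + 6095·1824 = 0 + 3847188 + 12482870 + 11117280 = 27447338
Σ Rᵢ = 0 + 319 + 1036 + 921 = 2276
N̂ = 27447338 / 2276 ≈ 12059.46 → 12059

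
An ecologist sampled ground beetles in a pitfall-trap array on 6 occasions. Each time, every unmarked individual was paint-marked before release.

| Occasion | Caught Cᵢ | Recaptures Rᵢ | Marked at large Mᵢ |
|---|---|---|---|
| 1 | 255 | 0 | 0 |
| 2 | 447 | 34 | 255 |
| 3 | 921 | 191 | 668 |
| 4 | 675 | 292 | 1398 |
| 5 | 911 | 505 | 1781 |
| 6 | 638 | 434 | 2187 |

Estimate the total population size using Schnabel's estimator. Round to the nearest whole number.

N ≈ 3222

Σ MᵢCᵢ = 0·255 + 255·447 + 668·921 + 1398·675 + 1781·911 + 2187·638 = 0 + 113985 + 615228 + 943650 + 1622491 + 1395306 = 4690660
Σ Rᵢ = 0 + 34 + 191 + 292 + 505 + 434 = 1456
N̂ = 4690660 / 1456 ≈ 3221.6 → 3222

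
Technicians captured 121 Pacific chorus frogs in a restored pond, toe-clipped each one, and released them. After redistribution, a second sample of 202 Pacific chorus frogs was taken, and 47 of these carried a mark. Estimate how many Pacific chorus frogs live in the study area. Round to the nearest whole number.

N ≈ 520

N = (121 × 202) / 47 = 24442 / 47 ≈ 520.0 → 520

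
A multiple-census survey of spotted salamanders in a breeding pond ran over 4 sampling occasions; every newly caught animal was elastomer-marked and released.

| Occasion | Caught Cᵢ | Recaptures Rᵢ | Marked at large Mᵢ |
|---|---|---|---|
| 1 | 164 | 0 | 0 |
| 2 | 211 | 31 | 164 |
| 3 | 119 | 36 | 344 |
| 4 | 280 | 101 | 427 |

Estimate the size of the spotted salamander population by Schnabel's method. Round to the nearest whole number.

Σ MᵢCᵢ = 0·164 + 164·211 + 344·119 + 427·280 = 0 + 34604 + 40936 + 119560 = 195100
Σ Rᵢ = 0 + 31 + 36 + 101 = 168
N̂ = 195100 / 168 ≈ 1161.3 → 1161

N ≈ 1161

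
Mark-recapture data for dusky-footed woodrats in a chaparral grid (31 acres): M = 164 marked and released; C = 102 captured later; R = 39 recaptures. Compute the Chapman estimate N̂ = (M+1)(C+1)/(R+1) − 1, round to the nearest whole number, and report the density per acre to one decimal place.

density ≈ 13.7 dusky-footed woodrats per acre

N̂ = 165·103/40 − 1 = 16995/40 − 1 ≈ 423.9 → 424
Density = N̂ / area = 424 / 31 ≈ 13.68 → 13.7 per acre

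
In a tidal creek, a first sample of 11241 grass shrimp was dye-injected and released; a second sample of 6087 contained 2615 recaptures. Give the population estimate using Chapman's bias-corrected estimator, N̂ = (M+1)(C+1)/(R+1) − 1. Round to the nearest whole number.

N̂ = (11241+1)(6087+1)/(2615+1) − 1 = 11242·6088/2616 − 1
= 68441296/2616 − 1 ≈ 26162.6 − 1 ≈ 26161.6 → 26162

N ≈ 26,162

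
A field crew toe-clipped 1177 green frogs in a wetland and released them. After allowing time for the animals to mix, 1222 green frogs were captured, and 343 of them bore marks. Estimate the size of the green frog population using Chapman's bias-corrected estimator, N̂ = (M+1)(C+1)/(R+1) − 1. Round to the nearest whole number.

N ≈ 4187

N̂ = (1177+1)(1222+1)/(343+1) − 1 = 1178·1223/344 − 1
= 1440694/344 − 1 ≈ 4188.1 − 1 ≈ 4187.1 → 4187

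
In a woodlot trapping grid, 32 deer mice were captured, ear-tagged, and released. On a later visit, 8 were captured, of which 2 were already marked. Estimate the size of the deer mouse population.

N = (32 × 8) / 2 = 256 / 2 = 128

N = 128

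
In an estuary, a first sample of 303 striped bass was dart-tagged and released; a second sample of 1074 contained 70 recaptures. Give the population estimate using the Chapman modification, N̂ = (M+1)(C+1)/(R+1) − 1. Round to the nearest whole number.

N ≈ 4602

N̂ = (303+1)(1074+1)/(70+1) − 1 = 304·1075/71 − 1
= 326800/71 − 1 ≈ 4602.8 − 1 ≈ 4601.8 → 4602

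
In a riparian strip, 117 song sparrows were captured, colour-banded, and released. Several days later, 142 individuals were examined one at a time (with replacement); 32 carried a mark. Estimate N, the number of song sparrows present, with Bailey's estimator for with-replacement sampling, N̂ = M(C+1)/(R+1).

N = 507

N̂ = 117·(142+1)/(32+1) = 117·143/33 = 16731/33 = 507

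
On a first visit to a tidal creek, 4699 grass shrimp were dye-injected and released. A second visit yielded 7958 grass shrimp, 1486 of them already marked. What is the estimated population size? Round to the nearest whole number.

N ≈ 25,165

Lincoln-Petersen assumes M/N = R/C, so N = M·C / R.
N = (4699 × 7958) / 1486 = 37394642 / 1486 ≈ 25164.6 → 25165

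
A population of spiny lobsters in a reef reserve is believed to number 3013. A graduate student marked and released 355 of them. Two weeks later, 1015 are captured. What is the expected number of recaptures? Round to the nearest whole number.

expected recaptures ≈ 120

Expected recaptures E[R] = M·C / N.
E[R] = 355 × 1015 / 3013 = 360325 / 3013 ≈ 119.6 → 120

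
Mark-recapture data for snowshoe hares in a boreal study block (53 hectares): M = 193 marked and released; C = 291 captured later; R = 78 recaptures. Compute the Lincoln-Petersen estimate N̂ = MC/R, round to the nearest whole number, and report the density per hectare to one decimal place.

N̂ = 193·291/78 = 56163/78 ≈ 720.0 → 720
Density = N̂ / area = 720 / 53 ≈ 13.58 → 13.6 per hectare

density ≈ 13.6 snowshoe hares per hectare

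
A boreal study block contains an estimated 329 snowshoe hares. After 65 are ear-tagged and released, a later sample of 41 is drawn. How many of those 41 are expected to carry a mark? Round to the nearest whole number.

Expected recaptures E[R] = M·C / N.
E[R] = 65 × 41 / 329 = 2665 / 329 ≈ 8.1 → 8

expected recaptures ≈ 8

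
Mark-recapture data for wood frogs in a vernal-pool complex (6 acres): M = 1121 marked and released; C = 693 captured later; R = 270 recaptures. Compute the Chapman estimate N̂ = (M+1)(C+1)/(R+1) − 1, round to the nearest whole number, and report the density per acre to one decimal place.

density ≈ 478.7 wood frogs per acre

N̂ = 1122·694/271 − 1 = 778668/271 − 1 ≈ 2872.3 → 2872
Density = N̂ / area = 2872 / 6 ≈ 478.67 → 478.7 per acre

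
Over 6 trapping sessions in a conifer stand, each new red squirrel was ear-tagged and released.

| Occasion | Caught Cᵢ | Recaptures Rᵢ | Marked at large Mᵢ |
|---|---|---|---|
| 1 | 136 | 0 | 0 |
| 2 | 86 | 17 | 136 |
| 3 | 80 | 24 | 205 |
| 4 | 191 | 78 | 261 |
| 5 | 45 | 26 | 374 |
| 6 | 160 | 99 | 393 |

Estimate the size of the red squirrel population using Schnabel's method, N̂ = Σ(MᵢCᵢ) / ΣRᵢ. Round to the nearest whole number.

N ≈ 646

Σ MᵢCᵢ = 0·136 + 136·86 + 205·80 + 261·191 + 374·45 + 393·160 = 0 + 11696 + 16400 + 49851 + 16830 + 62880 = 157657
Σ Rᵢ = 0 + 17 + 24 + 78 + 26 + 99 = 244
N̂ = 157657 / 244 ≈ 646.1 → 646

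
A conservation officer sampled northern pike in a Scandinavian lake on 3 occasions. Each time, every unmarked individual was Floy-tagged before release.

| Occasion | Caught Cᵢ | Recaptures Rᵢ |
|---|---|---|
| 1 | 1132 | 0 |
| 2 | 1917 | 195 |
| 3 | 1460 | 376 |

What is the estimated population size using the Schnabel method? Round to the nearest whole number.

Marked at large before each occasion: Mᵢ = Σⱼ<ᵢ (Cⱼ − Rⱼ) → M1=0, M2=1132, M3=2854
Σ MᵢCᵢ = 0·1132 + 1132·1917 + 2854·1460 = 0 + 2170044 + 4166840 = 6336884
Σ Rᵢ = 0 + 195 + 376 = 571
N̂ = 6336884 / 571 ≈ 11097.9 → 11098

N ≈ 11,098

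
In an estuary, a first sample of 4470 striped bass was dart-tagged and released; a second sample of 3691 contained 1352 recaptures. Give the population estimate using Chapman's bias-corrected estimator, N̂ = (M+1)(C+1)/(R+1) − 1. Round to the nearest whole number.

N̂ = (4470+1)(3691+1)/(1352+1) − 1 = 4471·3692/1353 − 1
= 16506932/1353 − 1 ≈ 12200.2 − 1 ≈ 12199.2 → 12199

N ≈ 12,199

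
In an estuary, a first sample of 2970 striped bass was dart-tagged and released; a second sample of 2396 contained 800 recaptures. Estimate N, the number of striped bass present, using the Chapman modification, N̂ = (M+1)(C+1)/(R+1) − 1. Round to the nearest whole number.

N ≈ 8890

N̂ = (2970+1)(2396+1)/(800+1) − 1 = 2971·2397/801 − 1
= 7121487/801 − 1 ≈ 8890.7 − 1 ≈ 8889.7 → 8890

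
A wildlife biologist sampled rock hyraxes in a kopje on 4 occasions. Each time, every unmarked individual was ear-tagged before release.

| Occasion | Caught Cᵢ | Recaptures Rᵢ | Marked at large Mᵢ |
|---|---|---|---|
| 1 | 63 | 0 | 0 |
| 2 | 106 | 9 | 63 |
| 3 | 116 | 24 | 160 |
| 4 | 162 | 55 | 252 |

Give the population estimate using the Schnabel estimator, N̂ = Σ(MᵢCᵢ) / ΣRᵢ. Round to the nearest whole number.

Σ MᵢCᵢ = 0·63 + 63·106 + 160·116 + 252·162 = 0 + 6678 + 18560 + 40824 = 66062
Σ Rᵢ = 0 + 9 + 24 + 55 = 88
N̂ = 66062 / 88 ≈ 750.7 → 751

N ≈ 751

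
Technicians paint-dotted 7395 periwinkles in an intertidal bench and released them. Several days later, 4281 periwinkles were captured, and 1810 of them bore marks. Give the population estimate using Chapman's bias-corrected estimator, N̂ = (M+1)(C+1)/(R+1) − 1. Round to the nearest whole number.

N̂ = (7395+1)(4281+1)/(1810+1) − 1 = 7396·4282/1811 − 1
= 31669672/1811 − 1 ≈ 17487.4 − 1 ≈ 17486.4 → 17486

N ≈ 17,486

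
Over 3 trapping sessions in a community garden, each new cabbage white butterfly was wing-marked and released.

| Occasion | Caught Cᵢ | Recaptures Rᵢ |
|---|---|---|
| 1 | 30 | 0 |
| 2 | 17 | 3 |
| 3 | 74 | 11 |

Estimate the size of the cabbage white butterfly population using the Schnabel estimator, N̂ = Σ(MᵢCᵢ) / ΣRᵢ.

Marked at large before each occasion: Mᵢ = Σⱼ<ᵢ (Cⱼ − Rⱼ) → M1=0, M2=30, M3=44
Σ MᵢCᵢ = 0·30 + 30·17 + 44·74 = 0 + 510 + 3256 = 3766
Σ Rᵢ = 0 + 3 + 11 = 14
N̂ = 3766 / 14 = 269

N = 269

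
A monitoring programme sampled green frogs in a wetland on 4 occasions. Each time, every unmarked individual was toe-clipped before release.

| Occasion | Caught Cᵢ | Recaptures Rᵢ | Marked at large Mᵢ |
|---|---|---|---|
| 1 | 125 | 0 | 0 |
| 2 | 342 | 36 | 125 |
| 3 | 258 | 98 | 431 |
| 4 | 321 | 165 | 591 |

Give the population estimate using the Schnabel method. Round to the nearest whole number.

N ≈ 1149

Σ MᵢCᵢ = 0·125 + 125·342 + 431·258 + 591·321 = 0 + 42750 + 111198 + 189711 = 343659
Σ Rᵢ = 0 + 36 + 98 + 165 = 299
N̂ = 343659 / 299 ≈ 1149.4 → 1149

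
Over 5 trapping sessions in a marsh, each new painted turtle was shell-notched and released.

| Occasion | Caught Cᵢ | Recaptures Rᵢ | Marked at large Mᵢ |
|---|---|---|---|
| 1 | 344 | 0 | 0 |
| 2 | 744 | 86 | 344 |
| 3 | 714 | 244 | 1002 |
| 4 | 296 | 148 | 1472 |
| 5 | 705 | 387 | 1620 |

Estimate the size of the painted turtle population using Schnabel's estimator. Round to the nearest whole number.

Σ MᵢCᵢ = 0·344 + 344·744 + 1002·714 + 1472·296 + 1620·705 = 0 + 255936 + 715428 + 435712 + 1142100 = 2549176
Σ Rᵢ = 0 + 86 + 244 + 148 + 387 = 865
N̂ = 2549176 / 865 ≈ 2947.0 → 2947

N ≈ 2947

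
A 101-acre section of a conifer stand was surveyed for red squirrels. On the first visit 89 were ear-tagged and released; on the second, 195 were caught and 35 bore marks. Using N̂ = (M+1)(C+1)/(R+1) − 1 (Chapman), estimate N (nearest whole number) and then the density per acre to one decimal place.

density ≈ 4.8 red squirrels per acre

N̂ = 90·196/36 − 1 = 17640/36 − 1 = 489
Density = N̂ / area = 489 / 101 ≈ 4.84 → 4.8 per acre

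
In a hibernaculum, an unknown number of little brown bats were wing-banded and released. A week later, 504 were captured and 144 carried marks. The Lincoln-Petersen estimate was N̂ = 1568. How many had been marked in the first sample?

M = 448

From N = M·C/R: M = N·R / C = 1568·144 / 504 = 225792 / 504 = 448.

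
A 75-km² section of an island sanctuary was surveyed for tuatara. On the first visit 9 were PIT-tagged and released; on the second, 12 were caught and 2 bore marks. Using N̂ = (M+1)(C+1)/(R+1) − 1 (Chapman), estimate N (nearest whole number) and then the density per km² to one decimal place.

N̂ = 10·13/3 − 1 = 130/3 − 1 ≈ 42.3 → 42
Density = N̂ / area = 42 / 75 ≈ 0.56 → 0.6 per km²

density ≈ 0.6 tuatara per km²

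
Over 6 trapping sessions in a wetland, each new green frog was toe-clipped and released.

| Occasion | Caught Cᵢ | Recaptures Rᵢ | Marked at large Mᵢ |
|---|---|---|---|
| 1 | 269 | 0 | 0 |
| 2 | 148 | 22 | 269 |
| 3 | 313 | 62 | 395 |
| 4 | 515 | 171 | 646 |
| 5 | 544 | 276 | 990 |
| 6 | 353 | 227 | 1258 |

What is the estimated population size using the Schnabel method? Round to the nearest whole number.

N ≈ 1951

Σ MᵢCᵢ = 0·269 + 269·148 + 395·313 + 646·515 + 990·544 + 1258·353 = 0 + 39812 + 123635 + 332690 + 538560 + 444074 = 1478771
Σ Rᵢ = 0 + 22 + 62 + 171 + 276 + 227 = 758
N̂ = 1478771 / 758 ≈ 1950.9 → 1951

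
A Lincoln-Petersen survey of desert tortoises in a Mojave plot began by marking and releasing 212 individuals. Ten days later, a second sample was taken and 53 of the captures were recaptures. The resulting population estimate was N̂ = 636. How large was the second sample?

From N = M·C/R: C = N·R / M = 636·53 / 212 = 33708 / 212 = 159.

C = 159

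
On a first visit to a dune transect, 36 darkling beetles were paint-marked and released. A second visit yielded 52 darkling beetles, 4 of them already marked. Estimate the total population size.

N = 468

Lincoln-Petersen assumes M/N = R/C, so N = M·C / R.
N = (36 × 52) / 4 = 1872 / 4 = 468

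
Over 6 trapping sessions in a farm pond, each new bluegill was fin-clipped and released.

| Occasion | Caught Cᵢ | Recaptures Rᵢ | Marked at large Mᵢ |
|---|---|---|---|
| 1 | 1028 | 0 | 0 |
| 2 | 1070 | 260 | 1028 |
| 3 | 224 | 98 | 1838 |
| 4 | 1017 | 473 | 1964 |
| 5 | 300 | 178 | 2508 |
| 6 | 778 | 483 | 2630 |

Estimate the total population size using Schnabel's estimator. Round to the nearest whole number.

N ≈ 4228

Σ MᵢCᵢ = 0·1028 + 1028·1070 + 1838·224 + 1964·1017 + 2508·300 + 2630·778 = 0 + 1099960 + 411712 + 1997388 + 752400 + 2046140 = 6307600
Σ Rᵢ = 0 + 260 + 98 + 473 + 178 + 483 = 1492
N̂ = 6307600 / 1492 ≈ 4227.6 → 4228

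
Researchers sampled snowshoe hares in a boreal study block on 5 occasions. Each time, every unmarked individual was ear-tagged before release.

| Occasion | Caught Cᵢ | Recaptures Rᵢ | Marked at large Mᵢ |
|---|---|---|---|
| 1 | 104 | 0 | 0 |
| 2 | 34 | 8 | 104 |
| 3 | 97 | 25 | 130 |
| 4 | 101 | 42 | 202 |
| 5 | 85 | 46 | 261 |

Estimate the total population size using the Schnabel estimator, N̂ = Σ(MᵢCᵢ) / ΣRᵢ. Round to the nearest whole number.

Σ MᵢCᵢ = 0·104 + 104·34 + 130·97 + 202·101 + 261·85 = 0 + 3536 + 12610 + 20402 + 22185 = 58733
Σ Rᵢ = 0 + 8 + 25 + 42 + 46 = 121
N̂ = 58733 / 121 ≈ 485.4 → 485

N ≈ 485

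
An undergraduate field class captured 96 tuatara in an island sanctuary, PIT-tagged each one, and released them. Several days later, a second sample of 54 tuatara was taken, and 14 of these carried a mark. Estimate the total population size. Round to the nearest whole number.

N ≈ 370

If marked individuals mix randomly, R/C ≈ M/N, giving N ≈ M·C/R.
N = (96 × 54) / 14 = 5184 / 14 ≈ 370.3 → 370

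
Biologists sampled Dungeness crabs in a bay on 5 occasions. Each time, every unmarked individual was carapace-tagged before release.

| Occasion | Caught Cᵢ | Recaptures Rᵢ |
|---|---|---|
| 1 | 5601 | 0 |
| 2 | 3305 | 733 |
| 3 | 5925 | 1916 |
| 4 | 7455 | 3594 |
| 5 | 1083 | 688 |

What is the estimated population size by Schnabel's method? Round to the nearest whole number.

Marked at large before each occasion: Mᵢ = Σⱼ<ᵢ (Cⱼ − Rⱼ) → M1=0, M2=5601, M3=8173, M4=12182, M5=16043
Σ MᵢCᵢ = 0·5601 + 5601·3305 + 8173·5925 + 12182·7455 + 16043·1083 = 0 + 18511305 + 48425025 + 90816810 + 17374569 = 175127709
Σ Rᵢ = 0 + 733 + 1916 + 3594 + 688 = 6931
N̂ = 175127709 / 6931 ≈ 25267.3 → 25267

N ≈ 25,267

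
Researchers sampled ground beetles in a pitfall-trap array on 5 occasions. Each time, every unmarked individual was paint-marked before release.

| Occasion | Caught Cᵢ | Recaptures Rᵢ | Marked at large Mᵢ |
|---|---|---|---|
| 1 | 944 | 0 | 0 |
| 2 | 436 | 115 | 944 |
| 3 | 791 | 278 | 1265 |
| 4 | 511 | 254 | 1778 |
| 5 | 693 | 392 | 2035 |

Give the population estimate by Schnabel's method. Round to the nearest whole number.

N ≈ 3591

Σ MᵢCᵢ = 0·944 + 944·436 + 1265·791 + 1778·511 + 2035·693 = 0 + 411584 + 1000615 + 908558 + 1410255 = 3731012
Σ Rᵢ = 0 + 115 + 278 + 254 + 392 = 1039
N̂ = 3731012 / 1039 ≈ 3591.0 → 3591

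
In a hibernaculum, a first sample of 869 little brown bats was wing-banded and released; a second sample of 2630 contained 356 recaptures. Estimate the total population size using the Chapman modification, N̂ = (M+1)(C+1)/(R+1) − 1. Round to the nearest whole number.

N̂ = (869+1)(2630+1)/(356+1) − 1 = 870·2631/357 − 1
= 2288970/357 − 1 ≈ 6411.7 − 1 ≈ 6410.7 → 6411

N ≈ 6411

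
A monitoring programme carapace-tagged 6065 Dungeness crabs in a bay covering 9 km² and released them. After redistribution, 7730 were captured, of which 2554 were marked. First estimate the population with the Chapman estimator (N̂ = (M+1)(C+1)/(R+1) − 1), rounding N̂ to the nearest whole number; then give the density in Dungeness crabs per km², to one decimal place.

N̂ = 6066·7731/2555 − 1 = 46896246/2555 − 1 ≈ 18353.7 → 18354
Density = N̂ / area = 18354 / 9 ≈ 2039.33 → 2039.3 per km²

density ≈ 2039.3 Dungeness crabs per km²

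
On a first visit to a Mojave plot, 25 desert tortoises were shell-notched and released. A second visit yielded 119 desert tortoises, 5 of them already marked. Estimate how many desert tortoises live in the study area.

N = 595

The marked fraction in the recapture sample should equal the marked fraction in the population: 5/119 = 25/N.
N = (25 × 119) / 5 = 2975 / 5 = 595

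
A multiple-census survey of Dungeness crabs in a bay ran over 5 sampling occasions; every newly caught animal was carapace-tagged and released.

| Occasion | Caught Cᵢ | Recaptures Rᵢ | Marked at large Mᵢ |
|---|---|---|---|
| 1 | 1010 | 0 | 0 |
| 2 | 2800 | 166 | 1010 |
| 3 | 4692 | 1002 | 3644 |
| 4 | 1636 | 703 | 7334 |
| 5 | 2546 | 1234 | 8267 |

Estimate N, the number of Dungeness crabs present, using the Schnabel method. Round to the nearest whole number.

Σ MᵢCᵢ = 0·1010 + 1010·2800 + 3644·4692 + 7334·1636 + 8267·2546 = 0 + 2828000 + 17097648 + 11998424 + 21047782 = 52971854
Σ Rᵢ = 0 + 166 + 1002 + 703 + 1234 = 3105
N̂ = 52971854 / 3105 ≈ 17060.2 → 17060

N ≈ 17,060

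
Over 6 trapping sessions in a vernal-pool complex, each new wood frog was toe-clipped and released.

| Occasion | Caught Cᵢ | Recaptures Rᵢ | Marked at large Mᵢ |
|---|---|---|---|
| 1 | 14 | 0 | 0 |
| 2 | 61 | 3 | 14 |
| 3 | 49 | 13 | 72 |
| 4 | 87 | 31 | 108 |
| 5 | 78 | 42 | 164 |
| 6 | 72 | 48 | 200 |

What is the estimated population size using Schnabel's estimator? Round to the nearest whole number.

N ≈ 299

Σ MᵢCᵢ = 0·14 + 14·61 + 72·49 + 108·87 + 164·78 + 200·72 = 0 + 854 + 3528 + 9396 + 12792 + 14400 = 40970
Σ Rᵢ = 0 + 3 + 13 + 31 + 42 + 48 = 137
N̂ = 40970 / 137 ≈ 299.1 → 299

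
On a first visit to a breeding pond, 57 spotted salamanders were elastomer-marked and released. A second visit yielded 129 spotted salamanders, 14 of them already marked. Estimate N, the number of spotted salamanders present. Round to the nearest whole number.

N ≈ 525

If marked individuals mix randomly, R/C ≈ M/N, giving N ≈ M·C/R.
N = (57 × 129) / 14 = 7353 / 14 ≈ 525.2 → 525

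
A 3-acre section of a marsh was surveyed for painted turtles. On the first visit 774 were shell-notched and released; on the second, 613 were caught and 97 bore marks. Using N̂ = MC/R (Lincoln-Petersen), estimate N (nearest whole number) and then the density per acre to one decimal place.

N̂ = 774·613/97 = 474462/97 ≈ 4891.4 → 4891
Density = N̂ / area = 4891 / 3 ≈ 1630.33 → 1630.3 per acre

density ≈ 1630.3 painted turtles per acre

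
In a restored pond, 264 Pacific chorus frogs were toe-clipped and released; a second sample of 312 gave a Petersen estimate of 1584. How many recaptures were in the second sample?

From N = M·C/R: R = M·C / N = 264·312 / 1584 = 82368 / 1584 = 52.

R = 52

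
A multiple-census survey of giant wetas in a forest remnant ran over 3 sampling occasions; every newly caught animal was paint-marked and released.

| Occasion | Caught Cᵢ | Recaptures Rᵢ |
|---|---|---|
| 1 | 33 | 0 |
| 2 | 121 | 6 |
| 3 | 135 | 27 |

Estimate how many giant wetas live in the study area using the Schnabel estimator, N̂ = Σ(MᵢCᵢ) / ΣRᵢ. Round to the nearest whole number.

N ≈ 726

Marked at large before each occasion: Mᵢ = Σⱼ<ᵢ (Cⱼ − Rⱼ) → M1=0, M2=33, M3=148
Σ MᵢCᵢ = 0·33 + 33·121 + 148·135 = 0 + 3993 + 19980 = 23973
Σ Rᵢ = 0 + 6 + 27 = 33
N̂ = 23973 / 33 ≈ 726.45 → 726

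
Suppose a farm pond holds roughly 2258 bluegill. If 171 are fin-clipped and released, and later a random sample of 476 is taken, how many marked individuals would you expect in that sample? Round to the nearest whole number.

The marked fraction of the population is 171/2258, so in a sample of 476 expect C·(M/N) marked.
E[R] = 171 × 476 / 2258 = 81396 / 2258 ≈ 36.0 → 36

expected recaptures ≈ 36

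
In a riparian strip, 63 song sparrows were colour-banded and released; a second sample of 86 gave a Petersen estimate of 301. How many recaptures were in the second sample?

R = 18

From N = M·C/R: R = M·C / N = 63·86 / 301 = 5418 / 301 = 18.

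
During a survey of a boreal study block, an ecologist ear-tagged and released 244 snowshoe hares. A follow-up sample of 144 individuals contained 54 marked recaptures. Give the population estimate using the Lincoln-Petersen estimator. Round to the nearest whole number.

N = (244 × 144) / 54 = 35136 / 54 ≈ 650.7 → 651

N ≈ 651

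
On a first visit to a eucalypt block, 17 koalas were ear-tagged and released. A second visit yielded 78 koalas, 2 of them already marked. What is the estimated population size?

N = 663

N = (17 × 78) / 2 = 1326 / 2 = 663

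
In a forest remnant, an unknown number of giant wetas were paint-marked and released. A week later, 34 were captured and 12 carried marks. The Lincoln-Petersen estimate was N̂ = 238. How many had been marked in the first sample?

From N = M·C/R: M = N·R / C = 238·12 / 34 = 2856 / 34 = 84.

M = 84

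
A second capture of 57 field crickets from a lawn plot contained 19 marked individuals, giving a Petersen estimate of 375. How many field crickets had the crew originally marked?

From N = M·C/R: M = N·R / C = 375·19 / 57 = 7125 / 57 = 125.

M = 125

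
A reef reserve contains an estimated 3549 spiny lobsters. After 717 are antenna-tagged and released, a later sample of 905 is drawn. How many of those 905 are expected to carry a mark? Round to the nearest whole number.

The marked fraction of the population is 717/3549, so in a sample of 905 expect C·(M/N) marked.
E[R] = 717 × 905 / 3549 = 648885 / 3549 ≈ 182.8 → 183

expected recaptures ≈ 183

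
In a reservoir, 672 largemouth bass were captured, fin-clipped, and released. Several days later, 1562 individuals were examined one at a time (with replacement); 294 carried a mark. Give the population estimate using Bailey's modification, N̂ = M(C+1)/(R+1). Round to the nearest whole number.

N ≈ 3560

N̂ = 672·(1562+1)/(294+1) = 672·1563/295 = 1050336/295 ≈ 3560.46 → 3560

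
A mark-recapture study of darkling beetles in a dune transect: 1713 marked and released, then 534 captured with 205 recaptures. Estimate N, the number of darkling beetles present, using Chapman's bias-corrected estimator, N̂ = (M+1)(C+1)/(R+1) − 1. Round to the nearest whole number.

N ≈ 4450

N̂ = (1713+1)(534+1)/(205+1) − 1 = 1714·535/206 − 1
= 916990/206 − 1 ≈ 4451.4 − 1 ≈ 4450.4 → 4450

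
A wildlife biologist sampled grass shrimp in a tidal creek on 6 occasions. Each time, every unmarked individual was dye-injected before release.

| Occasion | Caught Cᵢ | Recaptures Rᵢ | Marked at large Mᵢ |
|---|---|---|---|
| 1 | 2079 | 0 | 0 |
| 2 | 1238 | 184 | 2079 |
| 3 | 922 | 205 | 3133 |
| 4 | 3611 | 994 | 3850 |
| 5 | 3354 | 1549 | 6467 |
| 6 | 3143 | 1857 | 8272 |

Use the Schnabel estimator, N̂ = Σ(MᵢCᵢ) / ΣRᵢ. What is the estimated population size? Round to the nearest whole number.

N ≈ 14,002

Σ MᵢCᵢ = 0·2079 + 2079·1238 + 3133·922 + 3850·3611 + 6467·3354 + 8272·3143 = 0 + 2573802 + 2888626 + 13902350 + 21690318 + 25998896 = 67053992
Σ Rᵢ = 0 + 184 + 205 + 994 + 1549 + 1857 = 4789
N̂ = 67053992 / 4789 ≈ 14001.7 → 14002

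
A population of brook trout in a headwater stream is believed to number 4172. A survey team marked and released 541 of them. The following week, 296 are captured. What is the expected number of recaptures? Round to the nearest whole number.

expected recaptures ≈ 38

Expected recaptures E[R] = M·C / N.
E[R] = 541 × 296 / 4172 = 160136 / 4172 ≈ 38.4 → 38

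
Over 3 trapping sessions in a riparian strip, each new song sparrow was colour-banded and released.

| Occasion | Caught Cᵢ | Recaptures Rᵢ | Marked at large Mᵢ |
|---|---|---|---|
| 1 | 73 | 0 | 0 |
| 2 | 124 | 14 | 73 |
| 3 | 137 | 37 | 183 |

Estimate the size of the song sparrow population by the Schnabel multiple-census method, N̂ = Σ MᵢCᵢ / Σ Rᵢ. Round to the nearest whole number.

Σ MᵢCᵢ = 0·73 + 73·124 + 183·137 = 0 + 9052 + 25071 = 34123
Σ Rᵢ = 0 + 14 + 37 = 51
N̂ = 34123 / 51 ≈ 669.1 → 669

N ≈ 669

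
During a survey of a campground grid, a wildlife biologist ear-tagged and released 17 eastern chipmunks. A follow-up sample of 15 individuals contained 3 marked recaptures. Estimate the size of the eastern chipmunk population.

N = (17 × 15) / 3 = 255 / 3 = 85

N = 85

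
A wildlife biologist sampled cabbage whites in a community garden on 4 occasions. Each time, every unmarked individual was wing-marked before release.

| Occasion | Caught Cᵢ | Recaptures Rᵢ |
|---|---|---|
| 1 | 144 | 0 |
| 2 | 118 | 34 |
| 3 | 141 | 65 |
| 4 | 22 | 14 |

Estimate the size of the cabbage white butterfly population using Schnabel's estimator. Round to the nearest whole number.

N ≈ 494

Marked at large before each occasion: Mᵢ = Σⱼ<ᵢ (Cⱼ − Rⱼ) → M1=0, M2=144, M3=228, M4=304
Σ MᵢCᵢ = 0·144 + 144·118 + 228·141 + 304·22 = 0 + 16992 + 32148 + 6688 = 55828
Σ Rᵢ = 0 + 34 + 65 + 14 = 113
N̂ = 55828 / 113 ≈ 494.1 → 494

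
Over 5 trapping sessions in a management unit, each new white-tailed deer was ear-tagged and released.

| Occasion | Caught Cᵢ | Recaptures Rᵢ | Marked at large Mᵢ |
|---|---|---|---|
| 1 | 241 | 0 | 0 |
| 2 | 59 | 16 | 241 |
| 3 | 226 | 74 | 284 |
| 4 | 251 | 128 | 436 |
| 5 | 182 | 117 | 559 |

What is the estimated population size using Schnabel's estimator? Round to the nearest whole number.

N ≈ 864

Σ MᵢCᵢ = 0·241 + 241·59 + 284·226 + 436·251 + 559·182 = 0 + 14219 + 64184 + 109436 + 101738 = 289577
Σ Rᵢ = 0 + 16 + 74 + 128 + 117 = 335
N̂ = 289577 / 335 ≈ 864.4 → 864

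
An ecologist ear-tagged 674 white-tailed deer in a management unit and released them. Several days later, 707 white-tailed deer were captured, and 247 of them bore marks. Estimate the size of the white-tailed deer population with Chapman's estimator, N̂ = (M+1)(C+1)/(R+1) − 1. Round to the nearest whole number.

N ≈ 1926

N̂ = (674+1)(707+1)/(247+1) − 1 = 675·708/248 − 1
= 477900/248 − 1 ≈ 1927.0 − 1 ≈ 1926.0 → 1926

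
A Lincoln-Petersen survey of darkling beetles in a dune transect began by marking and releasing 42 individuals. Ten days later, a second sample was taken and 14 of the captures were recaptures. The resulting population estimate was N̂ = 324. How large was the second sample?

From N = M·C/R: C = N·R / M = 324·14 / 42 = 4536 / 42 = 108.

C = 108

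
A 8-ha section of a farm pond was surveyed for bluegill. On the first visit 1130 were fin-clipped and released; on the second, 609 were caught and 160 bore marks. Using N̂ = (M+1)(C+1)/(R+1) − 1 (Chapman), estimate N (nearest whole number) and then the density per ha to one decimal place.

N̂ = 1131·610/161 − 1 = 689910/161 − 1 ≈ 4284.2 → 4284
Density = N̂ / area = 4284 / 8 ≈ 535.50 → 535.5 per ha

density ≈ 535.5 bluegill per ha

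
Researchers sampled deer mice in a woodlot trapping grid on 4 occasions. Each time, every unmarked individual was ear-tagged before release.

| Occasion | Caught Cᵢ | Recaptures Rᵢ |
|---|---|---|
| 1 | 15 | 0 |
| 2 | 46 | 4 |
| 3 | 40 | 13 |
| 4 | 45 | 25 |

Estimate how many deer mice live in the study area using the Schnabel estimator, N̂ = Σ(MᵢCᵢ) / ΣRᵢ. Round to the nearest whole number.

Marked at large before each occasion: Mᵢ = Σⱼ<ᵢ (Cⱼ − Rⱼ) → M1=0, M2=15, M3=57, M4=84
Σ MᵢCᵢ = 0·15 + 15·46 + 57·40 + 84·45 = 0 + 690 + 2280 + 3780 = 6750
Σ Rᵢ = 0 + 4 + 13 + 25 = 42
N̂ = 6750 / 42 ≈ 160.7 → 161

N ≈ 161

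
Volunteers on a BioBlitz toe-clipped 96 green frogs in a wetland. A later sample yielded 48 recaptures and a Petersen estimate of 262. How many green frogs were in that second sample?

From N = M·C/R: C = N·R / M = 262·48 / 96 = 12576 / 96 = 131.

C = 131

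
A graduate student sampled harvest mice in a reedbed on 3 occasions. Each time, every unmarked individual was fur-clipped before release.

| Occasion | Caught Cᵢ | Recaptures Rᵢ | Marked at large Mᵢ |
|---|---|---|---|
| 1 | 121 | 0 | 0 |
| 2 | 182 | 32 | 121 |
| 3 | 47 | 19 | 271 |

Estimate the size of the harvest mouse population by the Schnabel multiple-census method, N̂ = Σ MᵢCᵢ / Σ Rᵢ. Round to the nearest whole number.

Σ MᵢCᵢ = 0·121 + 121·182 + 271·47 = 0 + 22022 + 12737 = 34759
Σ Rᵢ = 0 + 32 + 19 = 51
N̂ = 34759 / 51 ≈ 681.5 → 682

N ≈ 682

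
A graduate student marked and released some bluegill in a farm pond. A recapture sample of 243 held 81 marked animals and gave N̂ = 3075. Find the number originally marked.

M = 1025

From N = M·C/R: M = N·R / C = 3075·81 / 243 = 249075 / 243 = 1025.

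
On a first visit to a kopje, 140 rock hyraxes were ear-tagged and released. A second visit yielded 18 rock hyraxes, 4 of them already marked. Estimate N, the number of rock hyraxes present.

Lincoln-Petersen assumes M/N = R/C, so N = M·C / R.
N = (140 × 18) / 4 = 2520 / 4 = 630

N = 630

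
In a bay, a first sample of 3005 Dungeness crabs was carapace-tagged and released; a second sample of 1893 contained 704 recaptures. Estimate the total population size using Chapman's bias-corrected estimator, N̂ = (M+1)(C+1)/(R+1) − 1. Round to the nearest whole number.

N ≈ 8075

N̂ = (3005+1)(1893+1)/(704+1) − 1 = 3006·1894/705 − 1
= 5693364/705 − 1 ≈ 8075.7 − 1 ≈ 8074.7 → 8075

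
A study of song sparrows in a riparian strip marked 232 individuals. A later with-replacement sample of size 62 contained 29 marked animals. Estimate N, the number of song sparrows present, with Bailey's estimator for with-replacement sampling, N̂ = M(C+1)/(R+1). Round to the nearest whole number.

N̂ = 232·(62+1)/(29+1) = 232·63/30 = 14616/30 ≈ 487.2 → 487

N ≈ 487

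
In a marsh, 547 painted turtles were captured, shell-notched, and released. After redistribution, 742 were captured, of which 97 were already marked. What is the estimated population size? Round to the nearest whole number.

N ≈ 4184

N = (547 × 742) / 97 = 405874 / 97 ≈ 4184.3 → 4184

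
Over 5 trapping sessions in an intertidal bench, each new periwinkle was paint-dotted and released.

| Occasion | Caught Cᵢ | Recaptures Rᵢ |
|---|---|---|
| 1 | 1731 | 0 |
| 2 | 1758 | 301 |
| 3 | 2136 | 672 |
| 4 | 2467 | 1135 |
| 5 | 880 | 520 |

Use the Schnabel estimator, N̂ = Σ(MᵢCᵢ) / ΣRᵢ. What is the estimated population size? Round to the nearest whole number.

Marked at large before each occasion: Mᵢ = Σⱼ<ᵢ (Cⱼ − Rⱼ) → M1=0, M2=1731, M3=3188, M4=4652, M5=5984
Σ MᵢCᵢ = 0·1731 + 1731·1758 + 3188·2136 + 4652·2467 + 5984·880 = 0 + 3043098 + 6809568 + 11476484 + 5265920 = 26595070
Σ Rᵢ = 0 + 301 + 672 + 1135 + 520 = 2628
N̂ = 26595070 / 2628 ≈ 10119.9 → 10120

N ≈ 10,120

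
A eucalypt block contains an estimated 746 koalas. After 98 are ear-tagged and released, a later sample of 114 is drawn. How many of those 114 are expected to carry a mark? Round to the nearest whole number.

expected recaptures ≈ 15

The marked fraction of the population is 98/746, so in a sample of 114 expect C·(M/N) marked.
E[R] = 98 × 114 / 746 = 11172 / 746 ≈ 15.0 → 15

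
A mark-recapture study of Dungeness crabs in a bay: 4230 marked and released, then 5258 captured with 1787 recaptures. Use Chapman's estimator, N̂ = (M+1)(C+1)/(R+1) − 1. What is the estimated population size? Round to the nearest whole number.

N ≈ 12,444

N̂ = (4230+1)(5258+1)/(1787+1) − 1 = 4231·5259/1788 − 1
= 22250829/1788 − 1 ≈ 12444.5 − 1 ≈ 12443.5 → 12444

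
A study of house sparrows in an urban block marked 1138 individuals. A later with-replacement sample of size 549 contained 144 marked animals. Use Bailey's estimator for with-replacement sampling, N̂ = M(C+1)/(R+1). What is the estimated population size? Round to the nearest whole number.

N ≈ 4317

N̂ = 1138·(549+1)/(144+1) = 1138·550/145 = 625900/145 ≈ 4316.6 → 4317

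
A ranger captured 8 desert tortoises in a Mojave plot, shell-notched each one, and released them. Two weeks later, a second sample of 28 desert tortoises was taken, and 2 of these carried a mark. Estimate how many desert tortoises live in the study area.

N = (8 × 28) / 2 = 224 / 2 = 112

N = 112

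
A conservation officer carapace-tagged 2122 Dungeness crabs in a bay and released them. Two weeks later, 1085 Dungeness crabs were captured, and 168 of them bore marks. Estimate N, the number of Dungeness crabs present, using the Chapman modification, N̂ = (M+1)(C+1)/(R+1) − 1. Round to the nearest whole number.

N ≈ 13,641

N̂ = (2122+1)(1085+1)/(168+1) − 1 = 2123·1086/169 − 1
= 2305578/169 − 1 ≈ 13642.47 − 1 ≈ 13641.47 → 13641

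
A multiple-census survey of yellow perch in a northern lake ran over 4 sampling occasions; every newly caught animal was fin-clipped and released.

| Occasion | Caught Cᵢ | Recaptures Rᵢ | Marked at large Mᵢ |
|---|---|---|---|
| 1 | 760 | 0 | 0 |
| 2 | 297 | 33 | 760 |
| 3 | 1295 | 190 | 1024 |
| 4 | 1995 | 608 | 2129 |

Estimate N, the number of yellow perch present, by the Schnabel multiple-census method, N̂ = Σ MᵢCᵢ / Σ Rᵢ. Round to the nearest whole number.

Σ MᵢCᵢ = 0·760 + 760·297 + 1024·1295 + 2129·1995 = 0 + 225720 + 1326080 + 4247355 = 5799155
Σ Rᵢ = 0 + 33 + 190 + 608 = 831
N̂ = 5799155 / 831 ≈ 6978.5 → 6979

N ≈ 6979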